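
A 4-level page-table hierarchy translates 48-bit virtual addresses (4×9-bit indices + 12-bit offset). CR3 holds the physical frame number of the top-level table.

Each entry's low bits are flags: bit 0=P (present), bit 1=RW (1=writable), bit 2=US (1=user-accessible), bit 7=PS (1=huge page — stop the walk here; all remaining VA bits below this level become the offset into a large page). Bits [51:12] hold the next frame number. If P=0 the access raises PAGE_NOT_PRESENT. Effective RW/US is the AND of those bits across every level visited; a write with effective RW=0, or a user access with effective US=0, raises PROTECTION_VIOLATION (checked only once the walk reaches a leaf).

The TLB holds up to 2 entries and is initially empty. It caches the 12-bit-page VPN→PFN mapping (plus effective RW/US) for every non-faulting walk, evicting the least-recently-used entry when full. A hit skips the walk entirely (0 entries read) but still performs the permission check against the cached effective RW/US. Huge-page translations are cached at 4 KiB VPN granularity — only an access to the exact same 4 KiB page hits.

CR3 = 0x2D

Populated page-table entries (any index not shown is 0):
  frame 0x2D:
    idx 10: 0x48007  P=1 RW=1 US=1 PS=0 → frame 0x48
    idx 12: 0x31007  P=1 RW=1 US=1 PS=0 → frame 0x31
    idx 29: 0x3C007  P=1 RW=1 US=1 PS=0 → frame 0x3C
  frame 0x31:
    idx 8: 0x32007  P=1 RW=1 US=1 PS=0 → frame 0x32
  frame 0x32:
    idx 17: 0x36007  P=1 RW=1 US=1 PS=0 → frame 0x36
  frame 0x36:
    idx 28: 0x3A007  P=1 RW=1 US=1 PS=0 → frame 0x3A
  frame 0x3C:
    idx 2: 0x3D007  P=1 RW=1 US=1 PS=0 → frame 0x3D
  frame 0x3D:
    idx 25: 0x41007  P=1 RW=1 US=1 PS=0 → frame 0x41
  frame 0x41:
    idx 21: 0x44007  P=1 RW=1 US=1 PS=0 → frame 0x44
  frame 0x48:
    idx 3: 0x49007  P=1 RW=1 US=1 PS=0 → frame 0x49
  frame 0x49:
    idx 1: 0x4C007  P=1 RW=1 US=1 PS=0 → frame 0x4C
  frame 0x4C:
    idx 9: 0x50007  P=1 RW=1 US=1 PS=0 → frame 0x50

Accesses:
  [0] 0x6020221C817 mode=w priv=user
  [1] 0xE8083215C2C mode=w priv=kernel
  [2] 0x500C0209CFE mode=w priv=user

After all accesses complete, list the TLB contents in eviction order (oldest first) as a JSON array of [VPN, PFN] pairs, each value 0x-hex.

Walk each access:
#0 VA=0x6020221C817 (w,user):
  L0: frame=0x2D idx=12 entry=0x31007 [P=1 RW=1 US=1 PS=0]
  L1: frame=0x31 idx=8 entry=0x32007 [P=1 RW=1 US=1 PS=0]
  L2: frame=0x32 idx=17 entry=0x36007 [P=1 RW=1 US=1 PS=0]
  L3: frame=0x36 idx=28 entry=0x3A007 [P=1 RW=1 US=1 PS=0]
  → PA=0x3A817  (4 entries read)
#1 VA=0xE8083215C2C (w,kernel):
  L0: frame=0x2D idx=29 entry=0x3C007 [P=1 RW=1 US=1 PS=0]
  L1: frame=0x3C idx=2 entry=0x3D007 [P=1 RW=1 US=1 PS=0]
  L2: frame=0x3D idx=25 entry=0x41007 [P=1 RW=1 US=1 PS=0]
  L3: frame=0x41 idx=21 entry=0x44007 [P=1 RW=1 US=1 PS=0]
  → PA=0x44C2C  (4 entries read)
#2 VA=0x500C0209CFE (w,user):
  L0: frame=0x2D idx=10 entry=0x48007 [P=1 RW=1 US=1 PS=0]
  L1: frame=0x48 idx=3 entry=0x49007 [P=1 RW=1 US=1 PS=0]
  L2: frame=0x49 idx=1 entry=0x4C007 [P=1 RW=1 US=1 PS=0]
  L3: frame=0x4C idx=9 entry=0x50007 [P=1 RW=1 US=1 PS=0]
  → PA=0x50CFE  (4 entries read)

TLB: [["0xE8083215", "0x44"], ["0x500C0209", "0x50"]]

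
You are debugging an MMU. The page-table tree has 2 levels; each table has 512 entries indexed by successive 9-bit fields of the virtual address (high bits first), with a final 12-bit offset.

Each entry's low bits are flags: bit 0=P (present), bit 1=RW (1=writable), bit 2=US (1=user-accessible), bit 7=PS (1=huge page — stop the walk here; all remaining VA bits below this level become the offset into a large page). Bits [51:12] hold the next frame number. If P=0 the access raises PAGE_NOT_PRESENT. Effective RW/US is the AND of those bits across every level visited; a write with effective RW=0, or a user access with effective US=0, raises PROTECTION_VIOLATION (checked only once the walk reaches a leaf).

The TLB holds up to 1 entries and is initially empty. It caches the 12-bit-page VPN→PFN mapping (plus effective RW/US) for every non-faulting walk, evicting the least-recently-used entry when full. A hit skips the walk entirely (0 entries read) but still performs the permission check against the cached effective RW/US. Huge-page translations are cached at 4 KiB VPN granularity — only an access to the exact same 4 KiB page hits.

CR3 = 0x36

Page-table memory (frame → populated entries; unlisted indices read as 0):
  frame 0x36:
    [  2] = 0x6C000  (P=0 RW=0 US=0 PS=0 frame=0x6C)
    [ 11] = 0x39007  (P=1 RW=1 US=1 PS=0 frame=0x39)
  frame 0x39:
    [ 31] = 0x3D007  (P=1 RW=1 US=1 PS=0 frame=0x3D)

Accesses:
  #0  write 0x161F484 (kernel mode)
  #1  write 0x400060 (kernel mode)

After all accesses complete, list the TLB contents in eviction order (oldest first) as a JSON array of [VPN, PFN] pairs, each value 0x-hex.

Per-access translation:
#0 VA=0x161F484 (w,kernel):
  lvl0: tbl 0x36, slot 11 ⇒ 0x39007 (P1/RW1/US1/PS0)
  lvl1: tbl 0x39, slot 31 ⇒ 0x3D007 (P1/RW1/US1/PS0)
  → PA=0x3D484  (2 entries read)
#1 VA=0x400060 (w,kernel):
  lvl0: tbl 0x36, slot 2 ⇒ 0x6C000 (P0/RW0/US0/PS0)
  ✗ PAGE_NOT_PRESENT  [1 reads]

TLB: [["0x161F", "0x3D"]]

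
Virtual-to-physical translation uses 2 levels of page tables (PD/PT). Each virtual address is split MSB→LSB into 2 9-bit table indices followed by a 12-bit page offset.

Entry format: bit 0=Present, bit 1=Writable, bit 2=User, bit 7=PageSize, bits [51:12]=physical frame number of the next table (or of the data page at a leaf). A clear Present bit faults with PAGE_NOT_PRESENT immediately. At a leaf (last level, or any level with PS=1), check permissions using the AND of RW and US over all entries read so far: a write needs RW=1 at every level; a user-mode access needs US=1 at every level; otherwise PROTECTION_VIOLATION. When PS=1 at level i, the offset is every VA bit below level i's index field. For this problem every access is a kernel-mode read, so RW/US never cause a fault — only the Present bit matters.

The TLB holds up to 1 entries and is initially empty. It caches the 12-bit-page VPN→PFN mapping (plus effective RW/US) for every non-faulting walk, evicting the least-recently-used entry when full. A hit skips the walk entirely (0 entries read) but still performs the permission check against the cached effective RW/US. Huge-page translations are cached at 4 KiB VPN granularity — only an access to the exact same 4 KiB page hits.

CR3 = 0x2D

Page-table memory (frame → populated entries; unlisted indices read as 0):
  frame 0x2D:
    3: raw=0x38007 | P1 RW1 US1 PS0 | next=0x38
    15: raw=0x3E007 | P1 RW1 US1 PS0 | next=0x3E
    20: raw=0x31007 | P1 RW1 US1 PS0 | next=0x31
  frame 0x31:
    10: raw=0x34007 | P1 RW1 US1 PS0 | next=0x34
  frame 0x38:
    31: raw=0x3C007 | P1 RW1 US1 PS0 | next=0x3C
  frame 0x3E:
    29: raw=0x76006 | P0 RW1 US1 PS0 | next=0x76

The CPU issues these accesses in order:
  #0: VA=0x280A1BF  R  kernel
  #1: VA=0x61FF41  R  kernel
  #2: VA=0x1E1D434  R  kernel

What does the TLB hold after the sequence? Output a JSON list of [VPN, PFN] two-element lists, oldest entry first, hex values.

Walk each access:
#0 VA=0x280A1BF (r,kernel):
  [0] read 0x2D idx=20: raw=0x31007 flags P=1 W=1 U=1 S=0
  [1] read 0x31 idx=10: raw=0x34007 flags P=1 W=1 U=1 S=0
  → PA=0x341BF  (2 entries read)
#1 VA=0x61FF41 (r,kernel):
  [0] read 0x2D idx=3: raw=0x38007 flags P=1 W=1 U=1 S=0
  [1] read 0x38 idx=31: raw=0x3C007 flags P=1 W=1 U=1 S=0
  → PA=0x3CF41  (2 entries read)
#2 VA=0x1E1D434 (r,kernel):
  [0] read 0x2D idx=15: raw=0x3E007 flags P=1 W=1 U=1 S=0
  [1] read 0x3E idx=29: raw=0x76006 flags P=0 W=1 U=1 S=0
  ✗ PAGE_NOT_PRESENT  [2 reads]

TLB: [["0x61F", "0x3C"]]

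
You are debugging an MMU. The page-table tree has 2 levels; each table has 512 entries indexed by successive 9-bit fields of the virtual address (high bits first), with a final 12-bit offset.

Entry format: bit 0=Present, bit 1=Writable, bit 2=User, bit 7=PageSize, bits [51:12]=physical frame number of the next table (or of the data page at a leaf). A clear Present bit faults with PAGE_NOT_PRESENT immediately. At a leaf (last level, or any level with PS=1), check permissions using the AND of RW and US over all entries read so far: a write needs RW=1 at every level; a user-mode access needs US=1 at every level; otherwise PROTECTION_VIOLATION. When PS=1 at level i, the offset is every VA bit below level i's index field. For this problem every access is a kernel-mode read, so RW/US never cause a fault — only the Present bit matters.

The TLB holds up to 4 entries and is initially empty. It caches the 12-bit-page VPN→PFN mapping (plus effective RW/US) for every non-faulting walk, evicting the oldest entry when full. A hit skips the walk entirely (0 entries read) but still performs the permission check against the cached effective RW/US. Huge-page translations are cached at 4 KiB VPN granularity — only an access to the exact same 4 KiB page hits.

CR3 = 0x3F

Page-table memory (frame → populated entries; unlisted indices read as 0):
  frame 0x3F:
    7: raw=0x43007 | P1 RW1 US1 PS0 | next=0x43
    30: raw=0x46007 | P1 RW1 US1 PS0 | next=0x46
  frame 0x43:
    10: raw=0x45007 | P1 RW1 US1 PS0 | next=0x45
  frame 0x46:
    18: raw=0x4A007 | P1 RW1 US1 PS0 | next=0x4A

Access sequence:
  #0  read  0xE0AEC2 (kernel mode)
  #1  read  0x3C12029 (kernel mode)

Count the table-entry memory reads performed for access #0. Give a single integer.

Trace:
#0 VA=0xE0AEC2 (r,kernel):
  L0: frame=0x3F idx=7 entry=0x43007 [P=1 RW=1 US=1 PS=0]
  L1: frame=0x43 idx=10 entry=0x45007 [P=1 RW=1 US=1 PS=0]
  ✓ 0x45EC2  — 2 lookups
#1 VA=0x3C12029 (r,kernel):
  L0: frame=0x3F idx=30 entry=0x46007 [P=1 RW=1 US=1 PS=0]
  L1: frame=0x46 idx=18 entry=0x4A007 [P=1 RW=1 US=1 PS=0]
  ✓ 0x4A029  — 2 lookups

Entries read for #0: 2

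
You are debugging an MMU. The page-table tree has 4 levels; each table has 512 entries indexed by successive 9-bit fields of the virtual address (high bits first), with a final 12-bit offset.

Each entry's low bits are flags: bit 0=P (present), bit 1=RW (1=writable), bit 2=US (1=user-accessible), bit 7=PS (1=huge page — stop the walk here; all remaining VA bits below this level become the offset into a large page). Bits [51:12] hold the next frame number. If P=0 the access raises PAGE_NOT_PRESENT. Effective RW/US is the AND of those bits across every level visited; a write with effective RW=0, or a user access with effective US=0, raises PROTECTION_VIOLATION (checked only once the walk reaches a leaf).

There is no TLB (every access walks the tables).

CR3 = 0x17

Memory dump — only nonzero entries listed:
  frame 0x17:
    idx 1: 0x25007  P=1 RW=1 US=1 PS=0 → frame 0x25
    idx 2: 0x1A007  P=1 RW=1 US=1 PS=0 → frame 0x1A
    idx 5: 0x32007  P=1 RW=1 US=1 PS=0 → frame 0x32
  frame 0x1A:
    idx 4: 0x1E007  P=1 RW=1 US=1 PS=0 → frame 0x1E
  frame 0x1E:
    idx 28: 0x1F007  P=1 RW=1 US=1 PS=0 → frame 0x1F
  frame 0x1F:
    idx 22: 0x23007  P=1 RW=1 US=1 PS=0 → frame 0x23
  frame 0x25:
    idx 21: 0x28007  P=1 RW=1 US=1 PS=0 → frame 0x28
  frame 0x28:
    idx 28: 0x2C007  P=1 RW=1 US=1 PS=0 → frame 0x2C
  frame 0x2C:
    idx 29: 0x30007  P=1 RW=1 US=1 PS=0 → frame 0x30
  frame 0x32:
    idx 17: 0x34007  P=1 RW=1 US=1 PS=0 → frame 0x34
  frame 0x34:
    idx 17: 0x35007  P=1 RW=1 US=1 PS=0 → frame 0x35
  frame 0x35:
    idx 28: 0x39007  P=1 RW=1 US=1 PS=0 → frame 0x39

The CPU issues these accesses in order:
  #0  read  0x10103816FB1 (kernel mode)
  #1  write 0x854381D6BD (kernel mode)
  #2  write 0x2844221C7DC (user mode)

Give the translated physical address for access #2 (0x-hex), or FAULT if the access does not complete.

Per-access translation:
#0 VA=0x10103816FB1 (r,kernel):
  L0: frame=0x17 idx=2 entry=0x1A007 [P=1 RW=1 US=1 PS=0]
  L1: frame=0x1A idx=4 entry=0x1E007 [P=1 RW=1 US=1 PS=0]
  L2: frame=0x1E idx=28 entry=0x1F007 [P=1 RW=1 US=1 PS=0]
  L3: frame=0x1F idx=22 entry=0x23007 [P=1 RW=1 US=1 PS=0]
  ⇒ phys 0x23FB1  [4 reads]
#1 VA=0x854381D6BD (w,kernel):
  L0: frame=0x17 idx=1 entry=0x25007 [P=1 RW=1 US=1 PS=0]
  L1: frame=0x25 idx=21 entry=0x28007 [P=1 RW=1 US=1 PS=0]
  L2: frame=0x28 idx=28 entry=0x2C007 [P=1 RW=1 US=1 PS=0]
  L3: frame=0x2C idx=29 entry=0x30007 [P=1 RW=1 US=1 PS=0]
  ⇒ phys 0x306BD  [4 reads]
#2 VA=0x2844221C7DC (w,user):
  L0: frame=0x17 idx=5 entry=0x32007 [P=1 RW=1 US=1 PS=0]
  L1: frame=0x32 idx=17 entry=0x34007 [P=1 RW=1 US=1 PS=0]
  L2: frame=0x34 idx=17 entry=0x35007 [P=1 RW=1 US=1 PS=0]
  L3: frame=0x35 idx=28 entry=0x39007 [P=1 RW=1 US=1 PS=0]
  ⇒ phys 0x397DC  [4 reads]

Access #2 PA: 0x397DC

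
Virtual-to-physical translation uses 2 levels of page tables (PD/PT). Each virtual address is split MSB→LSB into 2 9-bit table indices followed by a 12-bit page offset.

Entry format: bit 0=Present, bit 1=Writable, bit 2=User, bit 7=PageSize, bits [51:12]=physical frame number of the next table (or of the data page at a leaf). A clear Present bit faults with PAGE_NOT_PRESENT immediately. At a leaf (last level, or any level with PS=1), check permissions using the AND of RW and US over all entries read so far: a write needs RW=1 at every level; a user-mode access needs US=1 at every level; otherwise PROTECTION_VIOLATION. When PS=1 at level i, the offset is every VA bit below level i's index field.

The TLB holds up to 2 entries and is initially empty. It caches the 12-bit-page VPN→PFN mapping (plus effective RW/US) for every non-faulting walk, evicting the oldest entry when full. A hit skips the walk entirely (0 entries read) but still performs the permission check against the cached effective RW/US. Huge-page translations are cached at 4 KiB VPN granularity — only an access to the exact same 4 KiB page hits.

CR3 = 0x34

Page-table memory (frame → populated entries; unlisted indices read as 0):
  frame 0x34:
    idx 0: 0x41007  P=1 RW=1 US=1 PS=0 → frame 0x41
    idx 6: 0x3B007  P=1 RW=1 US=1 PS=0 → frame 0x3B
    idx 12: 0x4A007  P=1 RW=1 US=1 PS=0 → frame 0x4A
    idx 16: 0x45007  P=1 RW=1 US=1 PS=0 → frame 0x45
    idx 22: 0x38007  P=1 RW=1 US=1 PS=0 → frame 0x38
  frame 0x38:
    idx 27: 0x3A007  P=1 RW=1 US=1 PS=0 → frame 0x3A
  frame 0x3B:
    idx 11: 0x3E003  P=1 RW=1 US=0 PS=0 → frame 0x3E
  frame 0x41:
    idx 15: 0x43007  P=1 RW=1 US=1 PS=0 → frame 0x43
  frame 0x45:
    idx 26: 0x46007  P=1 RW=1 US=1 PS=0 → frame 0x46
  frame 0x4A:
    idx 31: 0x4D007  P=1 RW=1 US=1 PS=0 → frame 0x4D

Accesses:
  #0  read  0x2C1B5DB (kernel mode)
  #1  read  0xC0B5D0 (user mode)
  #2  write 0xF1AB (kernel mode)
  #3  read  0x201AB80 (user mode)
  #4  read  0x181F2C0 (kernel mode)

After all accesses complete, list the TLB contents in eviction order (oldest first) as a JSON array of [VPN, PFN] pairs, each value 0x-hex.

Per-access translation:
#0 VA=0x2C1B5DB (r,kernel):
  [0] read 0x34 idx=22: raw=0x38007 flags P=1 W=1 U=1 S=0
  [1] read 0x38 idx=27: raw=0x3A007 flags P=1 W=1 U=1 S=0
  ⇒ phys 0x3A5DB  [2 reads]
#1 VA=0xC0B5D0 (r,user):
  [0] read 0x34 idx=6: raw=0x3B007 flags P=1 W=1 U=1 S=0
  [1] read 0x3B idx=11: raw=0x3E003 flags P=1 W=1 U=0 S=0
  → PROTECTION_VIOLATION  (2 entries read)
#2 VA=0xF1AB (w,kernel):
  [0] read 0x34 idx=0: raw=0x41007 flags P=1 W=1 U=1 S=0
  [1] read 0x41 idx=15: raw=0x43007 flags P=1 W=1 U=1 S=0
  ⇒ phys 0x431AB  [2 reads]
#3 VA=0x201AB80 (r,user):
  [0] read 0x34 idx=16: raw=0x45007 flags P=1 W=1 U=1 S=0
  [1] read 0x45 idx=26: raw=0x46007 flags P=1 W=1 U=1 S=0
  ⇒ phys 0x46B80  [2 reads]
#4 VA=0x181F2C0 (r,kernel):
  [0] read 0x34 idx=12: raw=0x4A007 flags P=1 W=1 U=1 S=0
  [1] read 0x4A idx=31: raw=0x4D007 flags P=1 W=1 U=1 S=0
  ⇒ phys 0x4D2C0  [2 reads]

TLB: [["0x201A", "0x46"], ["0x181F", "0x4D"]]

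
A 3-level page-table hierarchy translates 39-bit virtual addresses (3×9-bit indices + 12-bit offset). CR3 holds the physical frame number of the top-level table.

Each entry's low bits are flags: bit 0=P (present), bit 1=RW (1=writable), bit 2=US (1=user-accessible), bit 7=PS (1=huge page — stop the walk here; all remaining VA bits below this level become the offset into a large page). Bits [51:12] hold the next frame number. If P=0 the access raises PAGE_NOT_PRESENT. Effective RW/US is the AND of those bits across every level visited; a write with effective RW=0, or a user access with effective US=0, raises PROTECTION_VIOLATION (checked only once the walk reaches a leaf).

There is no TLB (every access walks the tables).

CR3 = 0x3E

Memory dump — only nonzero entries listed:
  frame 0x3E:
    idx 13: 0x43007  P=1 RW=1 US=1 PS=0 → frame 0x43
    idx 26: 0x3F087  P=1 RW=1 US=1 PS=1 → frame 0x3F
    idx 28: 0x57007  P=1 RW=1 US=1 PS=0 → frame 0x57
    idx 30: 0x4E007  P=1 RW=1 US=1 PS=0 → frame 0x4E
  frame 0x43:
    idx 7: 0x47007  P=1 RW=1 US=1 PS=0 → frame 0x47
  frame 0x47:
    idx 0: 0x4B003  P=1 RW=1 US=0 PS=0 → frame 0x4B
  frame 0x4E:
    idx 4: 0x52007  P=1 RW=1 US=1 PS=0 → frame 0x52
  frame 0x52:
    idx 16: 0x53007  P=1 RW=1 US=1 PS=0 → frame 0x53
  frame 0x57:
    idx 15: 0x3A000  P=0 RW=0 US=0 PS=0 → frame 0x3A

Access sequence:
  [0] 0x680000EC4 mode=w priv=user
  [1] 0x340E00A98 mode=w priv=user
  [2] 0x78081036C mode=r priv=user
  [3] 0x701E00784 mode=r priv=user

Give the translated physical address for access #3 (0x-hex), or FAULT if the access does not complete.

Per-access translation:
#0 VA=0x680000EC4 (w,user):
  lvl0: tbl 0x3E, slot 26 ⇒ 0x3F087 (P1/RW1/US1/PS1)
  ✓ 0x3FEC4 (huge @L0)  — 1 lookups
#1 VA=0x340E00A98 (w,user):
  lvl0: tbl 0x3E, slot 13 ⇒ 0x43007 (P1/RW1/US1/PS0)
  lvl1: tbl 0x43, slot 7 ⇒ 0x47007 (P1/RW1/US1/PS0)
  lvl2: tbl 0x47, slot 0 ⇒ 0x4B003 (P1/RW1/US0/PS0)
  ⇒ fault: PROTECTION_VIOLATION  — 3 lookups
#2 VA=0x78081036C (r,user):
  lvl0: tbl 0x3E, slot 30 ⇒ 0x4E007 (P1/RW1/US1/PS0)
  lvl1: tbl 0x4E, slot 4 ⇒ 0x52007 (P1/RW1/US1/PS0)
  lvl2: tbl 0x52, slot 16 ⇒ 0x53007 (P1/RW1/US1/PS0)
  ✓ 0x5336C  — 3 lookups
#3 VA=0x701E00784 (r,user):
  lvl0: tbl 0x3E, slot 28 ⇒ 0x57007 (P1/RW1/US1/PS0)
  lvl1: tbl 0x57, slot 15 ⇒ 0x3A000 (P0/RW0/US0/PS0)
  ⇒ fault: PAGE_NOT_PRESENT  — 2 lookups

Access #3 PA: FAULT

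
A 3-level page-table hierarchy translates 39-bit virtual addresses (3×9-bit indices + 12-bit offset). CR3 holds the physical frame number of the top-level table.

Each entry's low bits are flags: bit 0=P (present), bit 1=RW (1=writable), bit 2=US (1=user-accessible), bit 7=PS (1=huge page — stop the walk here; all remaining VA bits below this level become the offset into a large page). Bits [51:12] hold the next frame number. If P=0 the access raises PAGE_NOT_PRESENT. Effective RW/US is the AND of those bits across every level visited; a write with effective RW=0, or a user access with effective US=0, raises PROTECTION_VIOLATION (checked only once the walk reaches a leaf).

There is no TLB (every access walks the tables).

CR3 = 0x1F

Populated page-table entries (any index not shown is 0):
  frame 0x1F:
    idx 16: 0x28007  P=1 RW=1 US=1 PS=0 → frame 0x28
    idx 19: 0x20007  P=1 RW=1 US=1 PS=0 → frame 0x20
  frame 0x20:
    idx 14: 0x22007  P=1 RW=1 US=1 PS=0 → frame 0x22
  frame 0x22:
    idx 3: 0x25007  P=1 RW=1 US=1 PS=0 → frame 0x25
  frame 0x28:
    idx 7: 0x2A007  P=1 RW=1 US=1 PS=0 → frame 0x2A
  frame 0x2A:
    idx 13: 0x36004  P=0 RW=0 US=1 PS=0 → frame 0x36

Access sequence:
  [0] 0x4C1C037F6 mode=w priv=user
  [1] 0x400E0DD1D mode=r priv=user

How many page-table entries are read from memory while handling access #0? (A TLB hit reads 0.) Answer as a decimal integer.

Trace:
#0 VA=0x4C1C037F6 (w,user):
  L0 @0x1F[19] → 0x20007  P=1,RW=1,US=1,PS=0
  L1 @0x20[14] → 0x22007  P=1,RW=1,US=1,PS=0
  L2 @0x22[3] → 0x25007  P=1,RW=1,US=1,PS=0
  → PA=0x257F6  (3 entries read)
#1 VA=0x400E0DD1D (r,user):
  L0 @0x1F[16] → 0x28007  P=1,RW=1,US=1,PS=0
  L1 @0x28[7] → 0x2A007  P=1,RW=1,US=1,PS=0
  L2 @0x2A[13] → 0x36004  P=0,RW=0,US=1,PS=0
  ✗ PAGE_NOT_PRESENT  [3 reads]

Entries read for #0: 3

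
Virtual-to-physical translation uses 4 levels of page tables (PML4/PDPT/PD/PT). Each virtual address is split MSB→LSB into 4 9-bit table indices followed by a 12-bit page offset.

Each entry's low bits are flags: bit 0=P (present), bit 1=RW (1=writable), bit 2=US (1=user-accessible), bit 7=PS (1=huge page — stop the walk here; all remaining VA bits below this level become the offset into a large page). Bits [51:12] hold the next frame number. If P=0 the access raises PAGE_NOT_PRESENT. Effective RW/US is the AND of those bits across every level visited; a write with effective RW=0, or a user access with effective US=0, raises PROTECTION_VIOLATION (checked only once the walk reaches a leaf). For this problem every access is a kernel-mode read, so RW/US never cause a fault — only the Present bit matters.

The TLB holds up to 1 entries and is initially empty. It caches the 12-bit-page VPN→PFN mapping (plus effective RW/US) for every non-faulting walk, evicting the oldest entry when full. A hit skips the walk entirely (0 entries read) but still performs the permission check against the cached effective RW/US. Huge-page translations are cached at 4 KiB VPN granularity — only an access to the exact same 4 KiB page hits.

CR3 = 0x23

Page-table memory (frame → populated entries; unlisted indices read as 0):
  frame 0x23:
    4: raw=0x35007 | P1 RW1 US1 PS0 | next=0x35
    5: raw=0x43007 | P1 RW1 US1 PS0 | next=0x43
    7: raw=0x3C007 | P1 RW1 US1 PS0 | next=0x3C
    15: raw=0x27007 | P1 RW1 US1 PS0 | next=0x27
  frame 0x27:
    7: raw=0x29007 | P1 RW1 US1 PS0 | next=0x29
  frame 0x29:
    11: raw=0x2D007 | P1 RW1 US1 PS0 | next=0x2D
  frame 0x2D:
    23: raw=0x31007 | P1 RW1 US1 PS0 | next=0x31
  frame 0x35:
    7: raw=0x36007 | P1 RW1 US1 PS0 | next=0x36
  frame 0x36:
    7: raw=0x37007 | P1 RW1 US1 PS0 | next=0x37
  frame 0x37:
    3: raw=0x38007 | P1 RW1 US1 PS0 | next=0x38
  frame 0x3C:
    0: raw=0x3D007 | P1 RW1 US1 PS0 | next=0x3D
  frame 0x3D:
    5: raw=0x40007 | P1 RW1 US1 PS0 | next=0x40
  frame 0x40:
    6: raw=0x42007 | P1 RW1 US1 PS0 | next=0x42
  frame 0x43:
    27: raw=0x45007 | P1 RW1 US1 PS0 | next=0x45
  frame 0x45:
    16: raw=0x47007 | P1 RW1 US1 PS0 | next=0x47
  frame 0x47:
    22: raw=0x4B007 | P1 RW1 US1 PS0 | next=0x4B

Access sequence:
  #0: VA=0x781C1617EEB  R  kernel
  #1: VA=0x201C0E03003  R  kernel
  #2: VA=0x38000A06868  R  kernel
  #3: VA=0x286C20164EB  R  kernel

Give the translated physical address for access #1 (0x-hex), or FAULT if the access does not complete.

Per-access translation:
#0 VA=0x781C1617EEB (r,kernel):
  [0] read 0x23 idx=15: raw=0x27007 flags P=1 W=1 U=1 S=0
  [1] read 0x27 idx=7: raw=0x29007 flags P=1 W=1 U=1 S=0
  [2] read 0x29 idx=11: raw=0x2D007 flags P=1 W=1 U=1 S=0
  [3] read 0x2D idx=23: raw=0x31007 flags P=1 W=1 U=1 S=0
  ⇒ phys 0x31EEB  [4 reads]
#1 VA=0x201C0E03003 (r,kernel):
  [0] read 0x23 idx=4: raw=0x35007 flags P=1 W=1 U=1 S=0
  [1] read 0x35 idx=7: raw=0x36007 flags P=1 W=1 U=1 S=0
  [2] read 0x36 idx=7: raw=0x37007 flags P=1 W=1 U=1 S=0
  [3] read 0x37 idx=3: raw=0x38007 flags P=1 W=1 U=1 S=0
  ⇒ phys 0x38003  [4 reads]
#2 VA=0x38000A06868 (r,kernel):
  [0] read 0x23 idx=7: raw=0x3C007 flags P=1 W=1 U=1 S=0
  [1] read 0x3C idx=0: raw=0x3D007 flags P=1 W=1 U=1 S=0
  [2] read 0x3D idx=5: raw=0x40007 flags P=1 W=1 U=1 S=0
  [3] read 0x40 idx=6: raw=0x42007 flags P=1 W=1 U=1 S=0
  ⇒ phys 0x42868  [4 reads]
#3 VA=0x286C20164EB (r,kernel):
  [0] read 0x23 idx=5: raw=0x43007 flags P=1 W=1 U=1 S=0
  [1] read 0x43 idx=27: raw=0x45007 flags P=1 W=1 U=1 S=0
  [2] read 0x45 idx=16: raw=0x47007 flags P=1 W=1 U=1 S=0
  [3] read 0x47 idx=22: raw=0x4B007 flags P=1 W=1 U=1 S=0
  ⇒ phys 0x4B4EB  [4 reads]

Access #1 PA: 0x38003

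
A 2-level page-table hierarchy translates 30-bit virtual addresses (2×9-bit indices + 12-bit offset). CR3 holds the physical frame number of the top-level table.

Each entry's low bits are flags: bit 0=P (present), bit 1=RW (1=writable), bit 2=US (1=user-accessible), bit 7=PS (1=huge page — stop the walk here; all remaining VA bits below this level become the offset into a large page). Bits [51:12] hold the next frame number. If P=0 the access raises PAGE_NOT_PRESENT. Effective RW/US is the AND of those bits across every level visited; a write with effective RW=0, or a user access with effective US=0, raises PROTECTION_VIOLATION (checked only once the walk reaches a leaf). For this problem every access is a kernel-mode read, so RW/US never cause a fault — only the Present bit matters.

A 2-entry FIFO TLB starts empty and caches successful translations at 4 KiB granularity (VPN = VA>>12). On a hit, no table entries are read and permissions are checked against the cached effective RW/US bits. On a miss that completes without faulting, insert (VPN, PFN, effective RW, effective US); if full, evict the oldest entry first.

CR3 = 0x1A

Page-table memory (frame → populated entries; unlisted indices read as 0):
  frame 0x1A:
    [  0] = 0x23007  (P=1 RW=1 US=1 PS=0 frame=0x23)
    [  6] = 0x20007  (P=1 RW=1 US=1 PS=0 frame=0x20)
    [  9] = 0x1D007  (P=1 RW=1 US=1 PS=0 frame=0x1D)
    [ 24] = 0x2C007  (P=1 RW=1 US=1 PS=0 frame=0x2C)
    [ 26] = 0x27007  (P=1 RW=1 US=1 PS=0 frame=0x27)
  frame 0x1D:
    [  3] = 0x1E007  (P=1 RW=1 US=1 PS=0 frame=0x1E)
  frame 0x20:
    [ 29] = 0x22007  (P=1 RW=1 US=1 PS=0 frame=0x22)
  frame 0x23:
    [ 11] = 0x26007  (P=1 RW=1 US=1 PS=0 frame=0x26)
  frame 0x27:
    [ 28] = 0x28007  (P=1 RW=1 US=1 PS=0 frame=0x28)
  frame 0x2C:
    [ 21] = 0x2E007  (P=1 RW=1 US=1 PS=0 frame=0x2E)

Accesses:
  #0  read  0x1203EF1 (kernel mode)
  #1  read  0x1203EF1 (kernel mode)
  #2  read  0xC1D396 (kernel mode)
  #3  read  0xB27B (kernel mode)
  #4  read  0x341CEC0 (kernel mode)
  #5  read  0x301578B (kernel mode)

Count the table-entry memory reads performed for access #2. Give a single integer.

Walk each access:
#0 VA=0x1203EF1 (r,kernel):
  [0] read 0x1A idx=9: raw=0x1D007 flags P=1 W=1 U=1 S=0
  [1] read 0x1D idx=3: raw=0x1E007 flags P=1 W=1 U=1 S=0
  ✓ 0x1EEF1  — 2 lookups
#1 VA=0x1203EF1 (r,kernel):
  TLB hit vpn=0x1203 → PA=0x1EEF1
#2 VA=0xC1D396 (r,kernel):
  [0] read 0x1A idx=6: raw=0x20007 flags P=1 W=1 U=1 S=0
  [1] read 0x20 idx=29: raw=0x22007 flags P=1 W=1 U=1 S=0
  ✓ 0x22396  — 2 lookups
#3 VA=0xB27B (r,kernel):
  [0] read 0x1A idx=0: raw=0x23007 flags P=1 W=1 U=1 S=0
  [1] read 0x23 idx=11: raw=0x26007 flags P=1 W=1 U=1 S=0
  ✓ 0x2627B  — 2 lookups
#4 VA=0x341CEC0 (r,kernel):
  [0] read 0x1A idx=26: raw=0x27007 flags P=1 W=1 U=1 S=0
  [1] read 0x27 idx=28: raw=0x28007 flags P=1 W=1 U=1 S=0
  ✓ 0x28EC0  — 2 lookups
#5 VA=0x301578B (r,kernel):
  [0] read 0x1A idx=24: raw=0x2C007 flags P=1 W=1 U=1 S=0
  [1] read 0x2C idx=21: raw=0x2E007 flags P=1 W=1 U=1 S=0
  ✓ 0x2E78B  — 2 lookups

Entries read for #2: 2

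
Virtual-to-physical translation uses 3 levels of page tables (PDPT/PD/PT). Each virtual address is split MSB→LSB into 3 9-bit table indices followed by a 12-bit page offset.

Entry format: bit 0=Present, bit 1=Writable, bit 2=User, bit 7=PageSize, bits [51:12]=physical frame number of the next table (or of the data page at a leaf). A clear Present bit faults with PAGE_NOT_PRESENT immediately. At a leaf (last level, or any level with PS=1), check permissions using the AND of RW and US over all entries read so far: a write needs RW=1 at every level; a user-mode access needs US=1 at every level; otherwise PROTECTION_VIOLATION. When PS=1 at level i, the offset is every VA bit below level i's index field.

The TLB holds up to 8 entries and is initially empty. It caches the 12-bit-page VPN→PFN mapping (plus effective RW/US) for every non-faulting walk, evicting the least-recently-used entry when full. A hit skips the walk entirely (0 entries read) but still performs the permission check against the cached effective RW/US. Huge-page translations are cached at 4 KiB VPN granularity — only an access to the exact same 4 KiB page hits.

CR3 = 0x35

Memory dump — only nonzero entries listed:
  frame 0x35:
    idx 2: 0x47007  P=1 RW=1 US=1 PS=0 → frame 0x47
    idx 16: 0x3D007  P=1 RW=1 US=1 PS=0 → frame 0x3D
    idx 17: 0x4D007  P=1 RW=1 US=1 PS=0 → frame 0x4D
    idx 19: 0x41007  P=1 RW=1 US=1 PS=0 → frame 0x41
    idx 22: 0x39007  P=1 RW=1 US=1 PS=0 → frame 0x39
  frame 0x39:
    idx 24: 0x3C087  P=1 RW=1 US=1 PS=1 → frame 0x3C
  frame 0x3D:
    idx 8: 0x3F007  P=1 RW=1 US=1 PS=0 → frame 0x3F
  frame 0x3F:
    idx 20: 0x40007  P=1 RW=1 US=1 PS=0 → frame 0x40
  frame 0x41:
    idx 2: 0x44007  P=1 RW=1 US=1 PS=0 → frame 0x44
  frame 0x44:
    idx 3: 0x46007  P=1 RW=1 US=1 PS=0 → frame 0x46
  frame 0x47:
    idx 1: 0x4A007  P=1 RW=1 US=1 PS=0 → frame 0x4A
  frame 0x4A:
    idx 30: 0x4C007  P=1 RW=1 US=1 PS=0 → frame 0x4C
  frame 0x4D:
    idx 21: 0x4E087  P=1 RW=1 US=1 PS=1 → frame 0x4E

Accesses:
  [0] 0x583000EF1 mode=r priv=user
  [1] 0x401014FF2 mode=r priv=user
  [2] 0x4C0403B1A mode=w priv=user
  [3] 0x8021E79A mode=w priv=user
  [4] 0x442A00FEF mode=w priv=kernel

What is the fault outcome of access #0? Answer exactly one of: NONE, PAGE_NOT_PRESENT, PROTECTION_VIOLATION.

Walk each access:
#0 VA=0x583000EF1 (r,user):
  lvl0: tbl 0x35, slot 22 ⇒ 0x39007 (P1/RW1/US1/PS0)
  lvl1: tbl 0x39, slot 24 ⇒ 0x3C087 (P1/RW1/US1/PS1)
  ✓ 0x3CEF1 (huge @L1)  — 2 lookups
#1 VA=0x401014FF2 (r,user):
  lvl0: tbl 0x35, slot 16 ⇒ 0x3D007 (P1/RW1/US1/PS0)
  lvl1: tbl 0x3D, slot 8 ⇒ 0x3F007 (P1/RW1/US1/PS0)
  lvl2: tbl 0x3F, slot 20 ⇒ 0x40007 (P1/RW1/US1/PS0)
  ✓ 0x40FF2  — 3 lookups
#2 VA=0x4C0403B1A (w,user):
  lvl0: tbl 0x35, slot 19 ⇒ 0x41007 (P1/RW1/US1/PS0)
  lvl1: tbl 0x41, slot 2 ⇒ 0x44007 (P1/RW1/US1/PS0)
  lvl2: tbl 0x44, slot 3 ⇒ 0x46007 (P1/RW1/US1/PS0)
  ✓ 0x46B1A  — 3 lookups
#3 VA=0x8021E79A (w,user):
  lvl0: tbl 0x35, slot 2 ⇒ 0x47007 (P1/RW1/US1/PS0)
  lvl1: tbl 0x47, slot 1 ⇒ 0x4A007 (P1/RW1/US1/PS0)
  lvl2: tbl 0x4A, slot 30 ⇒ 0x4C007 (P1/RW1/US1/PS0)
  ✓ 0x4C79A  — 3 lookups
#4 VA=0x442A00FEF (w,kernel):
  lvl0: tbl 0x35, slot 17 ⇒ 0x4D007 (P1/RW1/US1/PS0)
  lvl1: tbl 0x4D, slot 21 ⇒ 0x4E087 (P1/RW1/US1/PS1)
  ✓ 0x4EFEF (huge @L1)  — 2 lookups

Access #0 fault: NONE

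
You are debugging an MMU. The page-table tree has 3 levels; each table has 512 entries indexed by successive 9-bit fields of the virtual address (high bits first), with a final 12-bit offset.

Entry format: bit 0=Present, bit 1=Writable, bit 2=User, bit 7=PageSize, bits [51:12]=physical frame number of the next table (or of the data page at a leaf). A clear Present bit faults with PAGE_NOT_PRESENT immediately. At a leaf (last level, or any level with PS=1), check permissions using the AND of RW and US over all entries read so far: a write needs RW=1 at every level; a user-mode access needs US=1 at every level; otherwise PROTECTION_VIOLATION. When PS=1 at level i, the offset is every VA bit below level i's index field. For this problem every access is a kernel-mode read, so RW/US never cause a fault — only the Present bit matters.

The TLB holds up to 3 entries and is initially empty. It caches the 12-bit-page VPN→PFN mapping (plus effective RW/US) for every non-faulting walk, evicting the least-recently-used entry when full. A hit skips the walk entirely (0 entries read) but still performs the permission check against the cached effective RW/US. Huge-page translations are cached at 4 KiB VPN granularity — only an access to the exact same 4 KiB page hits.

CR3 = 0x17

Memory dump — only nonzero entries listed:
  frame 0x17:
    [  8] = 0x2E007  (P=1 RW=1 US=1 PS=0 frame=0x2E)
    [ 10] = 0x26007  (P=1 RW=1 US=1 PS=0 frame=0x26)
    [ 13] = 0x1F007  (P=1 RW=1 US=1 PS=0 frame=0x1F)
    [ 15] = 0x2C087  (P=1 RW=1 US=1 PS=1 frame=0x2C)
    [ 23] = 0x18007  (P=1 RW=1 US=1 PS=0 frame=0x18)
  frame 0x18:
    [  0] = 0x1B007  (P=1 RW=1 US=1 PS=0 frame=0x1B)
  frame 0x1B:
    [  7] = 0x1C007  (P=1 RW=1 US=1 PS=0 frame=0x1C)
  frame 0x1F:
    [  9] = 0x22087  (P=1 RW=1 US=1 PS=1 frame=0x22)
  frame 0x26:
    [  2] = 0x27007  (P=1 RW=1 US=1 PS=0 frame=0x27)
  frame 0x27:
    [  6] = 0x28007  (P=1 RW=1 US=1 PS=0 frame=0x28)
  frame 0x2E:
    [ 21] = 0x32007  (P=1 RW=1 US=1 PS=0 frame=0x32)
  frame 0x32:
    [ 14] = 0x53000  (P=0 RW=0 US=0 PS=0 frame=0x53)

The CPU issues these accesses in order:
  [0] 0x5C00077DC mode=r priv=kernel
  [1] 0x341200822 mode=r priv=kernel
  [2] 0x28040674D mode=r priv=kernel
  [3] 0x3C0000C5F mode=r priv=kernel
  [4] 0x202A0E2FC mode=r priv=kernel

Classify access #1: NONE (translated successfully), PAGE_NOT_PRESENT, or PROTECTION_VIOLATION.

Per-access translation:
#0 VA=0x5C00077DC (r,kernel):
  L0 @0x17[23] → 0x18007  P=1,RW=1,US=1,PS=0
  L1 @0x18[0] → 0x1B007  P=1,RW=1,US=1,PS=0
  L2 @0x1B[7] → 0x1C007  P=1,RW=1,US=1,PS=0
  ⇒ phys 0x1C7DC  [3 reads]
#1 VA=0x341200822 (r,kernel):
  L0 @0x17[13] → 0x1F007  P=1,RW=1,US=1,PS=0
  L1 @0x1F[9] → 0x22087  P=1,RW=1,US=1,PS=1
  ⇒ phys 0x22822 (huge @L1)  [2 reads]
#2 VA=0x28040674D (r,kernel):
  L0 @0x17[10] → 0x26007  P=1,RW=1,US=1,PS=0
  L1 @0x26[2] → 0x27007  P=1,RW=1,US=1,PS=0
  L2 @0x27[6] → 0x28007  P=1,RW=1,US=1,PS=0
  ⇒ phys 0x2874D  [3 reads]
#3 VA=0x3C0000C5F (r,kernel):
  L0 @0x17[15] → 0x2C087  P=1,RW=1,US=1,PS=1
  ⇒ phys 0x2CC5F (huge @L0)  [1 reads]
#4 VA=0x202A0E2FC (r,kernel):
  L0 @0x17[8] → 0x2E007  P=1,RW=1,US=1,PS=0
  L1 @0x2E[21] → 0x32007  P=1,RW=1,US=1,PS=0
  L2 @0x32[14] → 0x53000  P=0,RW=0,US=0,PS=0
  ✗ PAGE_NOT_PRESENT  [3 reads]

Access #1 fault: NONE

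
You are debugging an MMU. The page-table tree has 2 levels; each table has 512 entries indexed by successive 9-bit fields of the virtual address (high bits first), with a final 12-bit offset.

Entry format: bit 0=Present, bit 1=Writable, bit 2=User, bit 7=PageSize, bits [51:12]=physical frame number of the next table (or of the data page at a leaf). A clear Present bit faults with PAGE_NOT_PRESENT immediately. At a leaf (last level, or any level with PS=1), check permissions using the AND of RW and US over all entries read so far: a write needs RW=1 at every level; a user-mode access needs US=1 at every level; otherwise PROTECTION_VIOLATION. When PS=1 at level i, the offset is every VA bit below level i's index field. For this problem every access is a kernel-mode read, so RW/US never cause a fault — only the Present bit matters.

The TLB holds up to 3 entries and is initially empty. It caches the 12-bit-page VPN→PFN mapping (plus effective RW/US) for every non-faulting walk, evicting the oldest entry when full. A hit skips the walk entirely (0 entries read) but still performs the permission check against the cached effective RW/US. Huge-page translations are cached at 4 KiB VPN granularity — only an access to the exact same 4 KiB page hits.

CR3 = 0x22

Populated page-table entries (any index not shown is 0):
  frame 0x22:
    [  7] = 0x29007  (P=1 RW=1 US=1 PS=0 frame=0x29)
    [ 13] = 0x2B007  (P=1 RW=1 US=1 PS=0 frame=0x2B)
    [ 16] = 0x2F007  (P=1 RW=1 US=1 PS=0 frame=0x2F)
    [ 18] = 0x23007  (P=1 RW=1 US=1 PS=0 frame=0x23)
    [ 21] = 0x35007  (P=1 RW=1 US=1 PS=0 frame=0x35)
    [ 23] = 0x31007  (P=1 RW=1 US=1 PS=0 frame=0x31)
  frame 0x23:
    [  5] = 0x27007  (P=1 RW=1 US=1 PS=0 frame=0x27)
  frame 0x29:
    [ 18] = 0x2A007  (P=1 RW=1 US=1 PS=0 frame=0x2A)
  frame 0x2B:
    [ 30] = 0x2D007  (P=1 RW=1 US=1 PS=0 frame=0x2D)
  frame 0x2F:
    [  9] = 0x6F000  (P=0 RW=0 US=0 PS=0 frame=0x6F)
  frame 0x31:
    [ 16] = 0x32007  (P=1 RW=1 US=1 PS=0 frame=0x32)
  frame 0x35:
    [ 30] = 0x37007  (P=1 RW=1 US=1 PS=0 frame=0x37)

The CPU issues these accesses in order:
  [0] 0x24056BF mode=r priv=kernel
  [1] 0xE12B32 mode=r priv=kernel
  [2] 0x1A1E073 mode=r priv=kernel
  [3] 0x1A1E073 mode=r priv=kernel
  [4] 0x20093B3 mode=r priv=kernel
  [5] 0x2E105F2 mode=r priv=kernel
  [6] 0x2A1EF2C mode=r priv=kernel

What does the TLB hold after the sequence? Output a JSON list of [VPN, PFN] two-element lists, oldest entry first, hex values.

Trace:
#0 VA=0x24056BF (r,kernel):
  L0: frame=0x22 idx=18 entry=0x23007 [P=1 RW=1 US=1 PS=0]
  L1: frame=0x23 idx=5 entry=0x27007 [P=1 RW=1 US=1 PS=0]
  ⇒ phys 0x276BF  [2 reads]
#1 VA=0xE12B32 (r,kernel):
  L0: frame=0x22 idx=7 entry=0x29007 [P=1 RW=1 US=1 PS=0]
  L1: frame=0x29 idx=18 entry=0x2A007 [P=1 RW=1 US=1 PS=0]
  ⇒ phys 0x2AB32  [2 reads]
#2 VA=0x1A1E073 (r,kernel):
  L0: frame=0x22 idx=13 entry=0x2B007 [P=1 RW=1 US=1 PS=0]
  L1: frame=0x2B idx=30 entry=0x2D007 [P=1 RW=1 US=1 PS=0]
  ⇒ phys 0x2D073  [2 reads]
#3 VA=0x1A1E073 (r,kernel):
  TLB hit vpn=0x1A1E → PA=0x2D073
#4 VA=0x20093B3 (r,kernel):
  L0: frame=0x22 idx=16 entry=0x2F007 [P=1 RW=1 US=1 PS=0]
  L1: frame=0x2F idx=9 entry=0x6F000 [P=0 RW=0 US=0 PS=0]
  ✗ PAGE_NOT_PRESENT  [2 reads]
#5 VA=0x2E105F2 (r,kernel):
  L0: frame=0x22 idx=23 entry=0x31007 [P=1 RW=1 US=1 PS=0]
  L1: frame=0x31 idx=16 entry=0x32007 [P=1 RW=1 US=1 PS=0]
  ⇒ phys 0x325F2  [2 reads]
#6 VA=0x2A1EF2C (r,kernel):
  L0: frame=0x22 idx=21 entry=0x35007 [P=1 RW=1 US=1 PS=0]
  L1: frame=0x35 idx=30 entry=0x37007 [P=1 RW=1 US=1 PS=0]
  ⇒ phys 0x37F2C  [2 reads]

TLB: [["0x1A1E", "0x2D"], ["0x2E10", "0x32"], ["0x2A1E", "0x37"]]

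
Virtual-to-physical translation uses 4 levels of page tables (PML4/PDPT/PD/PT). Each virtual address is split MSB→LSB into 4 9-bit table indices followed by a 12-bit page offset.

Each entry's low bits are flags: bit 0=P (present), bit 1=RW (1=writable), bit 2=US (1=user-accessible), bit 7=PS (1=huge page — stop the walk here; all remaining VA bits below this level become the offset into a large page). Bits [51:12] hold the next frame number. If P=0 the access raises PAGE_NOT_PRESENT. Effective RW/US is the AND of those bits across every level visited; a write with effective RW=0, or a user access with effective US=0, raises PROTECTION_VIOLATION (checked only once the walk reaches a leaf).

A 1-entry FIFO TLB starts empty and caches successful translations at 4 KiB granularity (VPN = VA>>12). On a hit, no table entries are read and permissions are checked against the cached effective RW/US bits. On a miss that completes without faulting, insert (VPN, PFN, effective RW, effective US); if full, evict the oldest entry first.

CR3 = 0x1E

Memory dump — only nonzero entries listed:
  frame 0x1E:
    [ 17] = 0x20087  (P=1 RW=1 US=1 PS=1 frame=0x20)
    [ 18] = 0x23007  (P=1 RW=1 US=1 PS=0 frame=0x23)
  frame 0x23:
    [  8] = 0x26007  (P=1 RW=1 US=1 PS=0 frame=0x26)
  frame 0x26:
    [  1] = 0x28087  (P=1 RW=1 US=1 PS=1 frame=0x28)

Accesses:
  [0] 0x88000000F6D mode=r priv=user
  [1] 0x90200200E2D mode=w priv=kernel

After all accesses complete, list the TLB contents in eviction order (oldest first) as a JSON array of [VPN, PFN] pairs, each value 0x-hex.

Per-access translation:
#0 VA=0x88000000F6D (r,user):
  lvl0: tbl 0x1E, slot 17 ⇒ 0x20087 (P1/RW1/US1/PS1)
  ⇒ phys 0x20F6D (huge @L0)  [1 reads]
#1 VA=0x90200200E2D (w,kernel):
  lvl0: tbl 0x1E, slot 18 ⇒ 0x23007 (P1/RW1/US1/PS0)
  lvl1: tbl 0x23, slot 8 ⇒ 0x26007 (P1/RW1/US1/PS0)
  lvl2: tbl 0x26, slot 1 ⇒ 0x28087 (P1/RW1/US1/PS1)
  ⇒ phys 0x28E2D (huge @L2)  [3 reads]

TLB: [["0x90200200", "0x28"]]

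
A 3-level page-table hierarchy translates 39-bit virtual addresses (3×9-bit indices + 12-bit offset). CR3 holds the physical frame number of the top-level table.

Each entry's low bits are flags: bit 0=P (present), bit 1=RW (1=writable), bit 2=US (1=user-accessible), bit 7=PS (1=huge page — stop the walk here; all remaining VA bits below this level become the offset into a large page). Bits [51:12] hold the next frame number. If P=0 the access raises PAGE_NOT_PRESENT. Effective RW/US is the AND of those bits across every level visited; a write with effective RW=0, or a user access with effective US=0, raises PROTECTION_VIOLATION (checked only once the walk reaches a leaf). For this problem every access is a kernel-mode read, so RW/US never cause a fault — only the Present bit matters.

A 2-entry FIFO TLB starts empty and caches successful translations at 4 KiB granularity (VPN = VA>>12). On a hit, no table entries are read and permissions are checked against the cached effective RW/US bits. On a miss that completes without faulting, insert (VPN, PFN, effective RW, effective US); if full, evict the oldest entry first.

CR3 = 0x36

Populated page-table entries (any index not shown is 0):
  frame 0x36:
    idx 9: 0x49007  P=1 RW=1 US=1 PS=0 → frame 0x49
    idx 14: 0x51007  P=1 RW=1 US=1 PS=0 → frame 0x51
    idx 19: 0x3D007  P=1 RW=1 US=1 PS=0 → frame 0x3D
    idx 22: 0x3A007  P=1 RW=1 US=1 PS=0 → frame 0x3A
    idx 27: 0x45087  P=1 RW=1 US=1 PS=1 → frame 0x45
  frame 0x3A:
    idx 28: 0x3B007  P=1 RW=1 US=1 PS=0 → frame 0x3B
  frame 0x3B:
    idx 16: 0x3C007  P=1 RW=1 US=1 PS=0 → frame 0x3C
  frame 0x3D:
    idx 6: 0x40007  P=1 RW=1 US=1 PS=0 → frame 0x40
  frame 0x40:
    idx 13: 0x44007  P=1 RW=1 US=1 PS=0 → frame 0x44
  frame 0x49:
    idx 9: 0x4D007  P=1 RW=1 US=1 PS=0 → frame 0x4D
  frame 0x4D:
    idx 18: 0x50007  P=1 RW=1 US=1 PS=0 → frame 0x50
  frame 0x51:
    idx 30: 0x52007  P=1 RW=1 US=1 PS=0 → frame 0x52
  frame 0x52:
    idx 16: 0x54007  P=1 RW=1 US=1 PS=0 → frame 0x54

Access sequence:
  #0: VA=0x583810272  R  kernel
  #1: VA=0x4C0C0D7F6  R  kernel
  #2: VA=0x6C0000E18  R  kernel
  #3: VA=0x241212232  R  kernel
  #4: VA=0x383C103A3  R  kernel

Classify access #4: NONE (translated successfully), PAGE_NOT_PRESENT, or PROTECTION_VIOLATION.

Walk each access:
#0 VA=0x583810272 (r,kernel):
  [0] read 0x36 idx=22: raw=0x3A007 flags P=1 W=1 U=1 S=0
  [1] read 0x3A idx=28: raw=0x3B007 flags P=1 W=1 U=1 S=0
  [2] read 0x3B idx=16: raw=0x3C007 flags P=1 W=1 U=1 S=0
  ⇒ phys 0x3C272  [3 reads]
#1 VA=0x4C0C0D7F6 (r,kernel):
  [0] read 0x36 idx=19: raw=0x3D007 flags P=1 W=1 U=1 S=0
  [1] read 0x3D idx=6: raw=0x40007 flags P=1 W=1 U=1 S=0
  [2] read 0x40 idx=13: raw=0x44007 flags P=1 W=1 U=1 S=0
  ⇒ phys 0x447F6  [3 reads]
#2 VA=0x6C0000E18 (r,kernel):
  [0] read 0x36 idx=27: raw=0x45087 flags P=1 W=1 U=1 S=1
  ⇒ phys 0x45E18 (huge @L0)  [1 reads]
#3 VA=0x241212232 (r,kernel):
  [0] read 0x36 idx=9: raw=0x49007 flags P=1 W=1 U=1 S=0
  [1] read 0x49 idx=9: raw=0x4D007 flags P=1 W=1 U=1 S=0
  [2] read 0x4D idx=18: raw=0x50007 flags P=1 W=1 U=1 S=0
  ⇒ phys 0x50232  [3 reads]
#4 VA=0x383C103A3 (r,kernel):
  [0] read 0x36 idx=14: raw=0x51007 flags P=1 W=1 U=1 S=0
  [1] read 0x51 idx=30: raw=0x52007 flags P=1 W=1 U=1 S=0
  [2] read 0x52 idx=16: raw=0x54007 flags P=1 W=1 U=1 S=0
  ⇒ phys 0x543A3  [3 reads]

Access #4 fault: NONE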